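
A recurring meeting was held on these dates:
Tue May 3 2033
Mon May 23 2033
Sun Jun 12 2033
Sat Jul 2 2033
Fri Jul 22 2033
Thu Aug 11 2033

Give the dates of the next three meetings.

Wed Aug 31 2033, Tue Sep 20 2033, Mon Oct 10 2033

Gaps between consecutive events: 20, 20, 20, 20, 20 days — a constant 20-day interval.
Thu Aug 11 2033 + 20 days = Wed Aug 31 2033.
Wed Aug 31 2033 + 20 days = Tue Sep 20 2033.
Tue Sep 20 2033 + 20 days = Mon Oct 10 2033.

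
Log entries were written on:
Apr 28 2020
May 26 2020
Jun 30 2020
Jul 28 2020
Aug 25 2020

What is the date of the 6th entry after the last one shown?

All Tuesdays; the gaps (28, 35, 28, 28) vary with month length.
This is the last Tuesday of each month.
September 2020 ends with Tuesday Sep 29 2020.
Last Tuesday of October 2020: Oct 27 2020.
November 2020 ends with Tuesday Nov 24 2020.
Last Tuesday of December 2020: Dec 29 2020.
January 2021 ends with Tuesday Jan 26 2021.
February 2021 ends with Tuesday Feb 23 2021.

Feb 23 2021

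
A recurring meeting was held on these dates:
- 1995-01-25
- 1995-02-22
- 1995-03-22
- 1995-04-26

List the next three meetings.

These are Wednesdays at 28- or 35-day spacing (28, 28, 35).
The pattern: 4th Wednesday of the month.
May 1995 — 4th Wednesday is 1995-05-24.
4th Wednesday of June 1995: 1995-06-28.
July 1995 — 4th Wednesday is 1995-07-26.

1995-05-24, 1995-06-28, 1995-07-26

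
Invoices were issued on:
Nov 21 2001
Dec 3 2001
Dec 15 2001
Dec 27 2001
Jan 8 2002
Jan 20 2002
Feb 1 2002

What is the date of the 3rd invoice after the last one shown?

Mar 9 2002

Every event comes 12 days after the last (12, 12, 12, 12, 12, 12).
Feb 1 2002 + 12 days = Feb 13 2002.
Feb 13 2002 + 12 days = Feb 25 2002.
Feb 25 2002 + 12 days = Mar 9 2002.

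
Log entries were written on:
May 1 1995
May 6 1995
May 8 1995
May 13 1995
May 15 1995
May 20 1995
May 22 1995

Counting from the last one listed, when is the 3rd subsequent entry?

Jun 3 1995

Gaps: 5, 2, 5, 2, 5, 2 days — not constant, but cyclic with period 2.
The events fall on every Monday and Saturday.
The following Saturday is May 27 1995.
Next Monday: May 29 1995.
Next Saturday: Jun 3 1995.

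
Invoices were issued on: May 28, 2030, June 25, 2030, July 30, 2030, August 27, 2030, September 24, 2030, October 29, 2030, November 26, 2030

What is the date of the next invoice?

Every date is a Tuesday; gaps 28, 35, 28, 28, 35, 28 days.
Each is the last Tuesday of its month (at least one falls on the 29th or later, ruling out '4th Tuesday').
Last Tuesday of December 2030: December 31, 2030.

December 31, 2030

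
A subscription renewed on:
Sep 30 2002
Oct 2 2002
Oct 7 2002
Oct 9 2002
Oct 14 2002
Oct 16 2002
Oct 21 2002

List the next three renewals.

Every event lands on a Monday or Wednesday (gaps cycle 2, 5, 2, 5, 2, 5).
So the schedule is: every Monday and Wednesday.
The following Wednesday is Oct 23 2002.
The following Monday is Oct 28 2002.
Next Wednesday: Oct 30 2002.

Oct 23 2002, Oct 28 2002, Oct 30 2002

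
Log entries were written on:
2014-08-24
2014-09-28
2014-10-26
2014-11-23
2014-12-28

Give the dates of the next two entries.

These are Sundays at 28- or 35-day spacing (35, 28, 28, 35).
The pattern: 4th Sunday of the month.
4th Sunday of January 2015: 2015-01-25.
February 2015 — 4th Sunday is 2015-02-22.

2015-01-25, 2015-02-22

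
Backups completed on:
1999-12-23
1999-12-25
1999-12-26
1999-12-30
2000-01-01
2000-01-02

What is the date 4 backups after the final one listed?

The gap pattern 2, 1, 4, 2, 1 repeats every 3 events.
These are the Thursdays, Saturdays and Sundays of each week.
The following Thursday is 2000-01-06.
The following Saturday is 2000-01-08.
The following Sunday is 2000-01-09.
Next Thursday: 2000-01-13.

2000-01-13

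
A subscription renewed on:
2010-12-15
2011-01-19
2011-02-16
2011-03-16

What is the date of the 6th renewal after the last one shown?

Gaps: 35, 28, 28 days — a mix of 28 and 35. Every date is a Wednesday.
Each is the 3rd Wednesday of its month.
3rd Wednesday of April 2011: 2011-04-20.
3rd Wednesday of May 2011: 2011-05-18.
3rd Wednesday of June 2011: 2011-06-15.
July 2011 — 3rd Wednesday is 2011-07-20.
August 2011 — 3rd Wednesday is 2011-08-17.
3rd Wednesday of September 2011: 2011-09-21.

2011-09-21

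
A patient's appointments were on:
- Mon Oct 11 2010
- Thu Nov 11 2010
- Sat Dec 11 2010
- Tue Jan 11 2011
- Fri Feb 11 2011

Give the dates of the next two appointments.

Fri Mar 11 2011, Mon Apr 11 2011

Gaps: 31, 30, 31, 31 days — not constant. Every event is on the 11th of the month.
Pattern: the 11th of each month.
Next: March 2011 → Fri Mar 11 2011.
Next: April 2011 → Mon Apr 11 2011.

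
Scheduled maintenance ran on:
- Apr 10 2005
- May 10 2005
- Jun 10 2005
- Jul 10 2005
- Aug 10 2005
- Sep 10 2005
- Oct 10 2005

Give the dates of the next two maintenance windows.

Nov 10 2005, Dec 10 2005

Gaps: 30, 31, 30, 31, 31, 30 days — not constant. Every event is on the 10th of the month.
Pattern: the 10th of each month.
Next: November 2005 → Nov 10 2005.
Next: December 2005 → Dec 10 2005.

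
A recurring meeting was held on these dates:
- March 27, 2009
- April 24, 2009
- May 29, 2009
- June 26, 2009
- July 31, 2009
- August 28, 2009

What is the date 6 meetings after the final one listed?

All Fridays; the gaps (28, 35, 28, 35, 28) vary with month length.
This is the last Friday of each month.
Last Friday of September 2009: September 25, 2009.
Last Friday of October 2009: October 30, 2009.
Last Friday of November 2009: November 27, 2009.
December 2009 ends with Friday December 25, 2009.
January 2010 ends with Friday January 29, 2010.
Last Friday of February 2010: February 26, 2010.

February 26, 2010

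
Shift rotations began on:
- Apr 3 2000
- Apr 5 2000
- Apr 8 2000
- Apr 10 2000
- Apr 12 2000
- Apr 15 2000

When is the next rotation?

Apr 17 2000

Every event lands on a Monday or Wednesday or Saturday (gaps cycle 2, 3, 2, 2, 3).
So the schedule is: every Monday, Wednesday and Saturday.
Next Monday: Apr 17 2000.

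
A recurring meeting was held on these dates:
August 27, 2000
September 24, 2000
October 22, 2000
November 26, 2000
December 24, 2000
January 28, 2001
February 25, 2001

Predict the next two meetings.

All dates are Sundays, 28, 28, 35, 28, 35, 28 days apart.
Specifically, the 4th Sunday of each month.
4th Sunday of March 2001: March 25, 2001.
April 2001 — 4th Sunday is April 22, 2001.

March 25, 2001; April 22, 2001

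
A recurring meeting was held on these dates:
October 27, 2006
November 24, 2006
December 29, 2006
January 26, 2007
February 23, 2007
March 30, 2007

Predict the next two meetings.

April 27, 2007; May 25, 2007

These are Fridays with 28, 35, 28, 28, 35-day gaps.
Each is the final Friday of its month — December 29, 2006 is past the 28th, so '4th Friday' doesn't fit.
Last Friday of April 2007: April 27, 2007.
Last Friday of May 2007: May 25, 2007.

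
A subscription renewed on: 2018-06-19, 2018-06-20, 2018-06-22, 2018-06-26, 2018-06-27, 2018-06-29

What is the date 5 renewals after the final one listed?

The gap pattern 1, 2, 4, 1, 2 repeats every 3 events.
These are the Tuesdays, Wednesdays and Fridays of each week.
Next Tuesday: 2018-07-03.
The following Wednesday is 2018-07-04.
Next Friday: 2018-07-06.
The following Tuesday is 2018-07-10.
Next Wednesday: 2018-07-11.

2018-07-11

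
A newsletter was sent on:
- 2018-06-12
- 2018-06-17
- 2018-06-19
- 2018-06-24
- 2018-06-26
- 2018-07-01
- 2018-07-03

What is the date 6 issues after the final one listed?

2018-07-24

Every event lands on a Tuesday or Sunday (gaps cycle 5, 2, 5, 2, 5, 2).
So the schedule is: every Tuesday and Sunday.
The following Sunday is 2018-07-08.
The following Tuesday is 2018-07-10.
Next Sunday: 2018-07-15.
Next Tuesday: 2018-07-17.
Next Sunday: 2018-07-22.
The following Tuesday is 2018-07-24.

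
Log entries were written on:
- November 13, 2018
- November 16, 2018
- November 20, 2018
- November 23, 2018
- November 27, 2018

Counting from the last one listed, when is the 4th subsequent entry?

December 11, 2018

Gaps: 3, 4, 3, 4 days — not constant, but cyclic with period 2.
The events fall on every Tuesday and Friday.
Next Friday: November 30, 2018.
The following Tuesday is December 4, 2018.
The following Friday is December 7, 2018.
The following Tuesday is December 11, 2018.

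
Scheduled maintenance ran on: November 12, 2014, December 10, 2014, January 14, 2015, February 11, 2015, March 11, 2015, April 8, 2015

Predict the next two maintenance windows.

May 13, 2015; June 10, 2015

All dates are Wednesdays, 28, 35, 28, 28, 28 days apart.
Specifically, the 2nd Wednesday of each month.
May 2015 — 2nd Wednesday is May 13, 2015.
June 2015 — 2nd Wednesday is June 10, 2015.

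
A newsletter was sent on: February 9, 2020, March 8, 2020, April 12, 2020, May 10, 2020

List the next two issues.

June 14, 2020; July 12, 2020

These are Sundays at 28- or 35-day spacing (28, 35, 28).
The pattern: 2nd Sunday of the month.
2nd Sunday of June 2020: June 14, 2020.
July 2020 — 2nd Sunday is July 12, 2020.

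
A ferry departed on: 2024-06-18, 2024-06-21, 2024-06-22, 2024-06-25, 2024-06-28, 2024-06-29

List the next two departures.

2024-07-02, 2024-07-05

Gaps: 3, 1, 3, 3, 1 days — not constant, but cyclic with period 3.
The events fall on every Tuesday, Friday and Saturday.
The following Tuesday is 2024-07-02.
Next Friday: 2024-07-05.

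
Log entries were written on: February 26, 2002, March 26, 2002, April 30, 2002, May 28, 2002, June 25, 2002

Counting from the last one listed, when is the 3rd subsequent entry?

September 24, 2002

Every date is a Tuesday; gaps 28, 35, 28, 28 days.
Each is the last Tuesday of its month (at least one falls on the 29th or later, ruling out '4th Tuesday').
July 2002 ends with Tuesday July 30, 2002.
Last Tuesday of August 2002: August 27, 2002.
September 2002 ends with Tuesday September 24, 2002.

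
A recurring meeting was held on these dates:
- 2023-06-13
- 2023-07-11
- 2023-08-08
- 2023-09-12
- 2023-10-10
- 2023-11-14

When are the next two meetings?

2023-12-12, 2024-01-09

Gaps: 28, 28, 35, 28, 35 days — a mix of 28 and 35. Every date is a Tuesday.
Each is the 2nd Tuesday of its month.
2nd Tuesday of December 2023: 2023-12-12.
2nd Tuesday of January 2024: 2024-01-09.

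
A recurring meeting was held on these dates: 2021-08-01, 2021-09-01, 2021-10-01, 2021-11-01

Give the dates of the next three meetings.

2021-12-01, 2022-01-01, 2022-02-01

Each date is the 1st; the gaps (31, 30, 31) track the month lengths.
The rule is the 1st of each month.
December 2021: 2021-12-01.
Next: January 2022 → 2022-01-01.
February 2022: 2022-02-01.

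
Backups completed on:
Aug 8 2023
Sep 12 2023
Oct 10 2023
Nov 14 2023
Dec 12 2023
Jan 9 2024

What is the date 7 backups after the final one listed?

These are Tuesdays at 28- or 35-day spacing (35, 28, 35, 28, 28).
The pattern: 2nd Tuesday of the month.
February 2024 — 2nd Tuesday is Feb 13 2024.
March 2024 — 2nd Tuesday is Mar 12 2024.
April 2024 — 2nd Tuesday is Apr 9 2024.
2nd Tuesday of May 2024: May 14 2024.
June 2024 — 2nd Tuesday is Jun 11 2024.
July 2024 — 2nd Tuesday is Jul 9 2024.
August 2024 — 2nd Tuesday is Aug 13 2024.

Aug 13 2024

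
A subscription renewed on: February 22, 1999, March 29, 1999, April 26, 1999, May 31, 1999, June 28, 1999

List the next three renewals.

July 26, 1999; August 30, 1999; September 27, 1999

All Mondays; the gaps (35, 28, 35, 28) vary with month length.
This is the last Monday of each month.
July 1999 ends with Monday July 26, 1999.
August 1999 ends with Monday August 30, 1999.
September 1999 ends with Monday September 27, 1999.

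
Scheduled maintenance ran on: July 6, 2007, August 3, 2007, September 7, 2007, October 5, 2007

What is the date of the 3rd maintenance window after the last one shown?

January 4, 2008

These are Fridays at 28- or 35-day spacing (28, 35, 28).
The pattern: 1st Friday of the month.
1st Friday of November 2007: November 2, 2007.
December 2007 — 1st Friday is December 7, 2007.
January 2008 — 1st Friday is January 4, 2008.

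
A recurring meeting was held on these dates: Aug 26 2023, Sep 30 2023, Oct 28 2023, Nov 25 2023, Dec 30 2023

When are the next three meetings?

Jan 27 2024, Feb 24 2024, Mar 30 2024

Every date is a Saturday; gaps 35, 28, 28, 35 days.
Each is the last Saturday of its month (at least one falls on the 29th or later, ruling out '4th Saturday').
January 2024 ends with Saturday Jan 27 2024.
February 2024 ends with Saturday Feb 24 2024.
Last Saturday of March 2024: Mar 30 2024.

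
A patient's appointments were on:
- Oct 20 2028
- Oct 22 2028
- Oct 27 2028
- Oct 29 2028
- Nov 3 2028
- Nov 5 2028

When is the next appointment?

Every event lands on a Friday or Sunday (gaps cycle 2, 5, 2, 5, 2).
So the schedule is: every Friday and Sunday.
Next Friday: Nov 10 2028.

Nov 10 2028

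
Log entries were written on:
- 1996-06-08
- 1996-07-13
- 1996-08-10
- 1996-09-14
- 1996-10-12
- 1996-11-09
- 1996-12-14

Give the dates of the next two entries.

1997-01-11, 1997-02-08

Gaps: 35, 28, 35, 28, 28, 35 days — a mix of 28 and 35. Every date is a Saturday.
Each is the 2nd Saturday of its month.
2nd Saturday of January 1997: 1997-01-11.
2nd Saturday of February 1997: 1997-02-08.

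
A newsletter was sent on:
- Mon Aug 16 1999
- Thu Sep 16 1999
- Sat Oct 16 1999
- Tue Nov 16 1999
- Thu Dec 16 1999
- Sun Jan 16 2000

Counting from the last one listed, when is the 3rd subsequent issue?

Gaps: 31, 30, 31, 30, 31 days — not constant. Every event is on the 16th of the month.
Pattern: the 16th of each month.
Next: February 2000 → Wed Feb 16 2000.
March 2000: Thu Mar 16 2000.
April 2000: Sun Apr 16 2000.

Sun Apr 16 2000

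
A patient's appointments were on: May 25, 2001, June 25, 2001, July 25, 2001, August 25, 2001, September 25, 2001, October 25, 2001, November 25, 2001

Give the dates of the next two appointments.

December 25, 2001; January 25, 2002

Each date is the 25th; the gaps (31, 30, 31, 31, 30, 31) track the month lengths.
The rule is the 25th of each month.
December 2001: December 25, 2001.
Next: January 2002 → January 25, 2002.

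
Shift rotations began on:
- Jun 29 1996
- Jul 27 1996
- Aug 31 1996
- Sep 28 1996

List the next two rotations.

These are Saturdays with 28, 35, 28-day gaps.
Each is the final Saturday of its month — Jun 29 1996 is past the 28th, so '4th Saturday' doesn't fit.
October 1996 ends with Saturday Oct 26 1996.
November 1996 ends with Saturday Nov 30 1996.

Oct 26 1996, Nov 30 1996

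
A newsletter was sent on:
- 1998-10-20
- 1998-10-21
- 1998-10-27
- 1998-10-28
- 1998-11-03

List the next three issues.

1998-11-04, 1998-11-10, 1998-11-11

Gaps: 1, 6, 1, 6 days — not constant, but cyclic with period 2.
The events fall on every Tuesday and Wednesday.
The following Wednesday is 1998-11-04.
Next Tuesday: 1998-11-10.
Next Wednesday: 1998-11-11.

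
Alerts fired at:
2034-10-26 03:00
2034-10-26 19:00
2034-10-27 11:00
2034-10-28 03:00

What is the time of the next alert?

Spacing: 16, 16, 16 h — constant 16 h.
2034-10-28 03:00 + 16 h = 2034-10-28 19:00.

2034-10-28 19:00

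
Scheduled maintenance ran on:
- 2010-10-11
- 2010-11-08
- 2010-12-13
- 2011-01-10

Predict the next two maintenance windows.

Gaps: 28, 35, 28 days — a mix of 28 and 35. Every date is a Monday.
Each is the 2nd Monday of its month.
2nd Monday of February 2011: 2011-02-14.
2nd Monday of March 2011: 2011-03-14.

2011-02-14, 2011-03-14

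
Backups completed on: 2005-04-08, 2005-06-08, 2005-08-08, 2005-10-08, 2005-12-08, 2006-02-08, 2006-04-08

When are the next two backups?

2006-06-08, 2006-08-08

Gaps: 61, 61, 61, 61, 62, 59 days — not constant. Every event is on the 8th of the month.
Pattern: the 8th of every 2 months.
Next: June 2006 → 2006-06-08.
August 2006: 2006-08-08.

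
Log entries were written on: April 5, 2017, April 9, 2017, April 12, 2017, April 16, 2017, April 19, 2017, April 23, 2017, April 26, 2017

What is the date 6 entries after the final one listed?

Gaps: 4, 3, 4, 3, 4, 3 days — not constant, but cyclic with period 2.
The events fall on every Wednesday and Sunday.
The following Sunday is April 30, 2017.
Next Wednesday: May 3, 2017.
Next Sunday: May 7, 2017.
The following Wednesday is May 10, 2017.
The following Sunday is May 14, 2017.
The following Wednesday is May 17, 2017.

May 17, 2017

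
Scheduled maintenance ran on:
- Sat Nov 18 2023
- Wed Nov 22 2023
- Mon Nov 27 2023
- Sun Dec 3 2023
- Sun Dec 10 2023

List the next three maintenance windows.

Mon Dec 18 2023, Wed Dec 27 2023, Sat Jan 6 2024

The spacing grows by 1 each time: 4, 5, 6, 7 days.
Next gap: 8 days. Sun Dec 10 2023 + 8 days = Mon Dec 18 2023.
Next gap: 9 days. Mon Dec 18 2023 + 9 days = Wed Dec 27 2023.
Next gap: 10 days. Wed Dec 27 2023 + 10 days = Sat Jan 6 2024.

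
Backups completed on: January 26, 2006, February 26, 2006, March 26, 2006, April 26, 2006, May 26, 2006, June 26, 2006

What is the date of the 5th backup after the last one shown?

The day-of-month is always 26 (31, 28, 31, 30, 31 days between events).
So this recurs on the 26th of each month.
July 2006: July 26, 2006.
Next: August 2006 → August 26, 2006.
Next: September 2006 → September 26, 2006.
Next: October 2006 → October 26, 2006.
Next: November 2006 → November 26, 2006.

November 26, 2006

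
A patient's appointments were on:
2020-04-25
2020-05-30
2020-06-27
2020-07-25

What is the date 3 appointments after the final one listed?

All Saturdays; the gaps (35, 28, 28) vary with month length.
This is the last Saturday of each month.
August 2020 ends with Saturday 2020-08-29.
September 2020 ends with Saturday 2020-09-26.
October 2020 ends with Saturday 2020-10-31.

2020-10-31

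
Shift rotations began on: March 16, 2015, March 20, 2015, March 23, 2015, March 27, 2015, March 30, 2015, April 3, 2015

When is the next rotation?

The gap pattern 4, 3, 4, 3, 4 repeats every 2 events.
These are the Mondays and Fridays of each week.
The following Monday is April 6, 2015.

April 6, 2015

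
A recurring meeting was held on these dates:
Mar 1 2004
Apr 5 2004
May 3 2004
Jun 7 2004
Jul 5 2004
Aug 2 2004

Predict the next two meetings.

All dates are Mondays, 35, 28, 35, 28, 28 days apart.
Specifically, the 1st Monday of each month.
1st Monday of September 2004: Sep 6 2004.
1st Monday of October 2004: Oct 4 2004.

Sep 6 2004, Oct 4 2004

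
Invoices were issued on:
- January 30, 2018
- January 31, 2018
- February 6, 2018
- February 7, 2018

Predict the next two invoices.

Every event lands on a Tuesday or Wednesday (gaps cycle 1, 6, 1).
So the schedule is: every Tuesday and Wednesday.
The following Tuesday is February 13, 2018.
The following Wednesday is February 14, 2018.

February 13, 2018; February 14, 2018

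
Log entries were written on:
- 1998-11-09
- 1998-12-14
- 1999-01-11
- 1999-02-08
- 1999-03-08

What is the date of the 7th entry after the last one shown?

All dates are Mondays, 35, 28, 28, 28 days apart.
Specifically, the 2nd Monday of each month.
2nd Monday of April 1999: 1999-04-12.
May 1999 — 2nd Monday is 1999-05-10.
June 1999 — 2nd Monday is 1999-06-14.
2nd Monday of July 1999: 1999-07-12.
2nd Monday of August 1999: 1999-08-09.
2nd Monday of September 1999: 1999-09-13.
October 1999 — 2nd Monday is 1999-10-11.

1999-10-11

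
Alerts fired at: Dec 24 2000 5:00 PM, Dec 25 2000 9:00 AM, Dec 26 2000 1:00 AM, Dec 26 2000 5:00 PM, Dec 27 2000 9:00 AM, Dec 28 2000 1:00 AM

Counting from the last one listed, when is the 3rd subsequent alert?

Gaps: 16, 16, 16, 16, 16 hours — each event is 16 hours after the previous one.
Dec 28 2000 1:00 AM + 16 h = Dec 28 2000 5:00 PM.
Dec 28 2000 5:00 PM + 16 h = Dec 29 2000 9:00 AM.
Dec 29 2000 9:00 AM + 16 h = Dec 30 2000 1:00 AM.

Dec 30 2000 1:00 AM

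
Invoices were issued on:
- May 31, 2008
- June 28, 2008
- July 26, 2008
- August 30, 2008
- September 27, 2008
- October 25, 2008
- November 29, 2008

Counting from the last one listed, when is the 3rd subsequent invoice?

All Saturdays; the gaps (28, 28, 35, 28, 28, 35) vary with month length.
This is the last Saturday of each month.
Last Saturday of December 2008: December 27, 2008.
January 2009 ends with Saturday January 31, 2009.
Last Saturday of February 2009: February 28, 2009.

February 28, 2009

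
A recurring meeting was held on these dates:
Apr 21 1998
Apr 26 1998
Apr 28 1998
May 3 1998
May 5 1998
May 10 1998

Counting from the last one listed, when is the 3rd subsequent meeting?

May 19 1998

The gap pattern 5, 2, 5, 2, 5 repeats every 2 events.
These are the Tuesdays and Sundays of each week.
The following Tuesday is May 12 1998.
The following Sunday is May 17 1998.
Next Tuesday: May 19 1998.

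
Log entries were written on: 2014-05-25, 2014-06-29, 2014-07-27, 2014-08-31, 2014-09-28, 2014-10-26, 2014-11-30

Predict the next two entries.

2014-12-28, 2015-01-25

These are Sundays with 35, 28, 35, 28, 28, 35-day gaps.
Each is the final Sunday of its month — 2014-06-29 is past the 28th, so '4th Sunday' doesn't fit.
Last Sunday of December 2014: 2014-12-28.
Last Sunday of January 2015: 2015-01-25.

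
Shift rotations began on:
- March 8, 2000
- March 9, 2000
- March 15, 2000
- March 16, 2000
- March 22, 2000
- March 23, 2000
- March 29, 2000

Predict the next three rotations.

Gaps: 1, 6, 1, 6, 1, 6 days — not constant, but cyclic with period 2.
The events fall on every Wednesday and Thursday.
Next Thursday: March 30, 2000.
Next Wednesday: April 5, 2000.
The following Thursday is April 6, 2000.

March 30, 2000; April 5, 2000; April 6, 2000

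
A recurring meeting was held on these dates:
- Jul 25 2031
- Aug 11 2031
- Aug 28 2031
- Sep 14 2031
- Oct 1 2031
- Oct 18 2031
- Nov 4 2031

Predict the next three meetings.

Gaps between consecutive events: 17, 17, 17, 17, 17, 17 days — a constant 17-day interval.
Nov 4 2031 + 17 days = Nov 21 2031.
Nov 21 2031 + 17 days = Dec 8 2031.
Dec 8 2031 + 17 days = Dec 25 2031.

Nov 21 2031, Dec 8 2031, Dec 25 2031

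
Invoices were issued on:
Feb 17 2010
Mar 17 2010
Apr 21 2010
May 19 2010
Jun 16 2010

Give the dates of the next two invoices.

Gaps: 28, 35, 28, 28 days — a mix of 28 and 35. Every date is a Wednesday.
Each is the 3rd Wednesday of its month.
3rd Wednesday of July 2010: Jul 21 2010.
3rd Wednesday of August 2010: Aug 18 2010.

Jul 21 2010, Aug 18 2010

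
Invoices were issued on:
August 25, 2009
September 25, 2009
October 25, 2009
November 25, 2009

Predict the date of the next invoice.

December 25, 2009

Gaps: 31, 30, 31 days — not constant. Every event is on the 25th of the month.
Pattern: the 25th of each month.
December 2009: December 25, 2009.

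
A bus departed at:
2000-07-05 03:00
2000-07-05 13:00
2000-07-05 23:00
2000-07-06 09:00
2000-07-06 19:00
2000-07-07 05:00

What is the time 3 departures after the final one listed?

The interval is a steady 10 hours (10, 10, 10, 10, 10).
2000-07-07 05:00 + 10 h = 2000-07-07 15:00.
2000-07-07 15:00 + 10 h = 2000-07-08 01:00.
2000-07-08 01:00 + 10 h = 2000-07-08 11:00.

2000-07-08 11:00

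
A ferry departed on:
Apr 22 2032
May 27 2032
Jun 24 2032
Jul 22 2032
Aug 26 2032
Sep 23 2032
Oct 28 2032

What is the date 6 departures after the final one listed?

Apr 28 2033

These are Thursdays at 28- or 35-day spacing (35, 28, 28, 35, 28, 35).
The pattern: 4th Thursday of the month.
4th Thursday of November 2032: Nov 25 2032.
4th Thursday of December 2032: Dec 23 2032.
January 2033 — 4th Thursday is Jan 27 2033.
4th Thursday of February 2033: Feb 24 2033.
March 2033 — 4th Thursday is Mar 24 2033.
4th Thursday of April 2033: Apr 28 2033.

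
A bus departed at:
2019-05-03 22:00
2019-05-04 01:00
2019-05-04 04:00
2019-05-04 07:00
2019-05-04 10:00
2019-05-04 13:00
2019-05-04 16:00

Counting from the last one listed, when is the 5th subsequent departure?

Gaps: 3, 3, 3, 3, 3, 3 hours — each event is 3 hours after the previous one.
2019-05-04 16:00 + 3 h = 2019-05-04 19:00.
2019-05-04 19:00 + 3 h = 2019-05-04 22:00.
2019-05-04 22:00 + 3 h = 2019-05-05 01:00.
2019-05-05 01:00 + 3 h = 2019-05-05 04:00.
2019-05-05 04:00 + 3 h = 2019-05-05 07:00.

2019-05-05 07:00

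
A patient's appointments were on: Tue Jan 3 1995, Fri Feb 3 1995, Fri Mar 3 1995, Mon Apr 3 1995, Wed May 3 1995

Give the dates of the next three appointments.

Gaps: 31, 28, 31, 30 days — not constant. Every event is on the 3rd of the month.
Pattern: the 3rd of each month.
June 1995: Sat Jun 3 1995.
Next: July 1995 → Mon Jul 3 1995.
Next: August 1995 → Thu Aug 3 1995.

Sat Jun 3 1995, Mon Jul 3 1995, Thu Aug 3 1995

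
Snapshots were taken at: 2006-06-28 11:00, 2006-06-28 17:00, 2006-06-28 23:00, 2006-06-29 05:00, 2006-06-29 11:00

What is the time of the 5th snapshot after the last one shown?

Spacing: 6, 6, 6, 6 h — constant 6 h.
2006-06-29 11:00 + 6 h = 2006-06-29 17:00.
2006-06-29 17:00 + 6 h = 2006-06-29 23:00.
2006-06-29 23:00 + 6 h = 2006-06-30 05:00.
2006-06-30 05:00 + 6 h = 2006-06-30 11:00.
2006-06-30 11:00 + 6 h = 2006-06-30 17:00.

2006-06-30 17:00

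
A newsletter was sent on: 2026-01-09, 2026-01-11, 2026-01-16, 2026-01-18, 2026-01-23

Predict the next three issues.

2026-01-25, 2026-01-30, 2026-02-01

Gaps: 2, 5, 2, 5 days — not constant, but cyclic with period 2.
The events fall on every Friday and Sunday.
The following Sunday is 2026-01-25.
Next Friday: 2026-01-30.
The following Sunday is 2026-02-01.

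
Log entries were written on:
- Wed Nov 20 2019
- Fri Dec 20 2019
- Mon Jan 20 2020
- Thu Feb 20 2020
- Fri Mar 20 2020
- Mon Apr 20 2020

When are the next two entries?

The day-of-month is always 20 (30, 31, 31, 29, 31 days between events).
So this recurs on the 20th of each month.
Next: May 2020 → Wed May 20 2020.
June 2020: Sat Jun 20 2020.

Wed May 20 2020, Sat Jun 20 2020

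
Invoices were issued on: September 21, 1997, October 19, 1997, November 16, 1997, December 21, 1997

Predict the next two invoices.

January 18, 1998; February 15, 1998

Gaps: 28, 28, 35 days — a mix of 28 and 35. Every date is a Sunday.
Each is the 3rd Sunday of its month.
January 1998 — 3rd Sunday is January 18, 1998.
February 1998 — 3rd Sunday is February 15, 1998.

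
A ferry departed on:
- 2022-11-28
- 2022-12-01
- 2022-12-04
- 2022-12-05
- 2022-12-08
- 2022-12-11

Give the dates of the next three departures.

The gap pattern 3, 3, 1, 3, 3 repeats every 3 events.
These are the Mondays, Thursdays and Sundays of each week.
The following Monday is 2022-12-12.
Next Thursday: 2022-12-15.
Next Sunday: 2022-12-18.

2022-12-12, 2022-12-15, 2022-12-18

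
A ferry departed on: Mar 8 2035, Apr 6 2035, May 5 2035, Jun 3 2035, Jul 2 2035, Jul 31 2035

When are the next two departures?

Every event comes 29 days after the last (29, 29, 29, 29, 29).
Jul 31 2035 + 29 days = Aug 29 2035.
Aug 29 2035 + 29 days = Sep 27 2035.

Aug 29 2035, Sep 27 2035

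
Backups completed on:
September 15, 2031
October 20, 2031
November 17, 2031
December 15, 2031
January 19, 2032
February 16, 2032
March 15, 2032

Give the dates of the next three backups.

April 19, 2032; May 17, 2032; June 21, 2032

All dates are Mondays, 35, 28, 28, 35, 28, 28 days apart.
Specifically, the 3rd Monday of each month.
3rd Monday of April 2032: April 19, 2032.
3rd Monday of May 2032: May 17, 2032.
3rd Monday of June 2032: June 21, 2032.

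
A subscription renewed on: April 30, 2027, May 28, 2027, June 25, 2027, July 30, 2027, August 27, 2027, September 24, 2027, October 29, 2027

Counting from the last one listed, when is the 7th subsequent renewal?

May 26, 2028

All Fridays; the gaps (28, 28, 35, 28, 28, 35) vary with month length.
This is the last Friday of each month.
Last Friday of November 2027: November 26, 2027.
December 2027 ends with Friday December 31, 2027.
January 2028 ends with Friday January 28, 2028.
February 2028 ends with Friday February 25, 2028.
March 2028 ends with Friday March 31, 2028.
April 2028 ends with Friday April 28, 2028.
Last Friday of May 2028: May 26, 2028.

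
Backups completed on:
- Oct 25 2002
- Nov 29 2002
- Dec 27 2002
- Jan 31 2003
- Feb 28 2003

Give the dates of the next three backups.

All Fridays; the gaps (35, 28, 35, 28) vary with month length.
This is the last Friday of each month.
Last Friday of March 2003: Mar 28 2003.
April 2003 ends with Friday Apr 25 2003.
Last Friday of May 2003: May 30 2003.

Mar 28 2003, Apr 25 2003, May 30 2003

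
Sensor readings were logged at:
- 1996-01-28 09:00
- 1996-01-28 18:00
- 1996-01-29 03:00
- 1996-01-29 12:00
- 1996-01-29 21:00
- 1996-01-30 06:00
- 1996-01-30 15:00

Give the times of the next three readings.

1996-01-31 00:00, 1996-01-31 09:00, 1996-01-31 18:00

The interval is a steady 9 hours (9, 9, 9, 9, 9, 9).
1996-01-30 15:00 + 9 h = 1996-01-31 00:00.
1996-01-31 00:00 + 9 h = 1996-01-31 09:00.
1996-01-31 09:00 + 9 h = 1996-01-31 18:00.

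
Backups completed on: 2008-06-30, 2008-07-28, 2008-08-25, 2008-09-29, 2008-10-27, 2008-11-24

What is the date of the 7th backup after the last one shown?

2009-06-29

Every date is a Monday; gaps 28, 28, 35, 28, 28 days.
Each is the last Monday of its month (at least one falls on the 29th or later, ruling out '4th Monday').
Last Monday of December 2008: 2008-12-29.
Last Monday of January 2009: 2009-01-26.
February 2009 ends with Monday 2009-02-23.
March 2009 ends with Monday 2009-03-30.
Last Monday of April 2009: 2009-04-27.
Last Monday of May 2009: 2009-05-25.
June 2009 ends with Monday 2009-06-29.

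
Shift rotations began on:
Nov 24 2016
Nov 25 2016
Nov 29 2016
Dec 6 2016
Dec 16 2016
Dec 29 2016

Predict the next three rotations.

Intervals are 1, 4, 7, 10, 13 days — an arithmetic progression with common difference 3.
Next gap: 16 days. Dec 29 2016 + 16 days = Jan 14 2017.
Next gap: 19 days. Jan 14 2017 + 19 days = Feb 2 2017.
Next gap: 22 days. Feb 2 2017 + 22 days = Feb 24 2017.

Jan 14 2017, Feb 2 2017, Feb 24 2017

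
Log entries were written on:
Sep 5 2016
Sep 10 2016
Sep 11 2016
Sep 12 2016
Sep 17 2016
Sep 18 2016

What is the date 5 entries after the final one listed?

Oct 1 2016

The gap pattern 5, 1, 1, 5, 1 repeats every 3 events.
These are the Mondays, Saturdays and Sundays of each week.
The following Monday is Sep 19 2016.
Next Saturday: Sep 24 2016.
The following Sunday is Sep 25 2016.
Next Monday: Sep 26 2016.
The following Saturday is Oct 1 2016.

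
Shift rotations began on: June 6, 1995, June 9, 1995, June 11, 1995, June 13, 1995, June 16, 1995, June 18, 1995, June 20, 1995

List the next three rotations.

The gap pattern 3, 2, 2, 3, 2, 2 repeats every 3 events.
These are the Tuesdays, Fridays and Sundays of each week.
The following Friday is June 23, 1995.
Next Sunday: June 25, 1995.
The following Tuesday is June 27, 1995.

June 23, 1995; June 25, 1995; June 27, 1995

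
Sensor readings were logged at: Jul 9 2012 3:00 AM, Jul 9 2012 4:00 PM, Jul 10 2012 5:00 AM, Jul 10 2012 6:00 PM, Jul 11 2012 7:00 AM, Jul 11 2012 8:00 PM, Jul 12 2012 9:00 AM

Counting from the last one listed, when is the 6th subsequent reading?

Spacing: 13, 13, 13, 13, 13, 13 h — constant 13 h.
Jul 12 2012 9:00 AM + 13 h = Jul 12 2012 10:00 PM.
Jul 12 2012 10:00 PM + 13 h = Jul 13 2012 11:00 AM.
Jul 13 2012 11:00 AM + 13 h = Jul 14 2012 12:00 AM.
Jul 14 2012 12:00 AM + 13 h = Jul 14 2012 1:00 PM.
Jul 14 2012 1:00 PM + 13 h = Jul 15 2012 2:00 AM.
Jul 15 2012 2:00 AM + 13 h = Jul 15 2012 3:00 PM.

Jul 15 2012 3:00 PM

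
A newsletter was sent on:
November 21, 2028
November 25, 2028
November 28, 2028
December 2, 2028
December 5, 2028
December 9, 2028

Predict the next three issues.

December 12, 2028; December 16, 2028; December 19, 2028

Every event lands on a Tuesday or Saturday (gaps cycle 4, 3, 4, 3, 4).
So the schedule is: every Tuesday and Saturday.
The following Tuesday is December 12, 2028.
The following Saturday is December 16, 2028.
Next Tuesday: December 19, 2028.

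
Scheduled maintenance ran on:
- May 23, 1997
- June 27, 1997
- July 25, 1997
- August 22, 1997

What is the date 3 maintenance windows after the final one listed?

November 28, 1997

These are Fridays at 28- or 35-day spacing (35, 28, 28).
The pattern: 4th Friday of the month.
4th Friday of September 1997: September 26, 1997.
October 1997 — 4th Friday is October 24, 1997.
4th Friday of November 1997: November 28, 1997.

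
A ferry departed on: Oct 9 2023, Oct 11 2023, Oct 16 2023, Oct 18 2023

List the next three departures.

Oct 23 2023, Oct 25 2023, Oct 30 2023

Every event lands on a Monday or Wednesday (gaps cycle 2, 5, 2).
So the schedule is: every Monday and Wednesday.
Next Monday: Oct 23 2023.
The following Wednesday is Oct 25 2023.
Next Monday: Oct 30 2023.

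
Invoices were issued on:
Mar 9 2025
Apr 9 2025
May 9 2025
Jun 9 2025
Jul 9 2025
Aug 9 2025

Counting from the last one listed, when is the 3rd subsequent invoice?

Nov 9 2025

The day-of-month is always 9 (31, 30, 31, 30, 31 days between events).
So this recurs on the 9th of each month.
September 2025: Sep 9 2025.
October 2025: Oct 9 2025.
Next: November 2025 → Nov 9 2025.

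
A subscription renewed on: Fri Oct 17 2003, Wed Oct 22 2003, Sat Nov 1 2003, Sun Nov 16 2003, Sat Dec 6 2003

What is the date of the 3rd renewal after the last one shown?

Fri Mar 5 2004

Intervals are 5, 10, 15, 20 days — an arithmetic progression with common difference 5.
Next gap: 25 days. Sat Dec 6 2003 + 25 days = Wed Dec 31 2003.
Next gap: 30 days. Wed Dec 31 2003 + 30 days = Fri Jan 30 2004.
Next gap: 35 days. Fri Jan 30 2004 + 35 days = Fri Mar 5 2004.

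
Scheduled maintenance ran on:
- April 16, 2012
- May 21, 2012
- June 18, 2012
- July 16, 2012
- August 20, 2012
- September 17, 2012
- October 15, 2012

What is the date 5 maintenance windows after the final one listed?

March 18, 2013

These are Mondays at 28- or 35-day spacing (35, 28, 28, 35, 28, 28).
The pattern: 3rd Monday of the month.
November 2012 — 3rd Monday is November 19, 2012.
December 2012 — 3rd Monday is December 17, 2012.
January 2013 — 3rd Monday is January 21, 2013.
3rd Monday of February 2013: February 18, 2013.
March 2013 — 3rd Monday is March 18, 2013.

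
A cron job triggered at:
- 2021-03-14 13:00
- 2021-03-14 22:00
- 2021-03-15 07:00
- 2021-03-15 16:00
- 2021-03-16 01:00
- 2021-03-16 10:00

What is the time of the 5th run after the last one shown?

Gaps: 9, 9, 9, 9, 9 hours — each event is 9 hours after the previous one.
2021-03-16 10:00 + 9 h = 2021-03-16 19:00.
2021-03-16 19:00 + 9 h = 2021-03-17 04:00.
2021-03-17 04:00 + 9 h = 2021-03-17 13:00.
2021-03-17 13:00 + 9 h = 2021-03-17 22:00.
2021-03-17 22:00 + 9 h = 2021-03-18 07:00.

2021-03-18 07:00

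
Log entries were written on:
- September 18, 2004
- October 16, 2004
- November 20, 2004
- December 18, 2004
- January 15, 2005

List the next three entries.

February 19, 2005; March 19, 2005; April 16, 2005

These are Saturdays at 28- or 35-day spacing (28, 35, 28, 28).
The pattern: 3rd Saturday of the month.
February 2005 — 3rd Saturday is February 19, 2005.
3rd Saturday of March 2005: March 19, 2005.
April 2005 — 3rd Saturday is April 16, 2005.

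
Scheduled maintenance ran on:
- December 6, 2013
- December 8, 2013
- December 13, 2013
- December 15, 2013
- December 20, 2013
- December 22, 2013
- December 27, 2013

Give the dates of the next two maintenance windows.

December 29, 2013; January 3, 2014

Gaps: 2, 5, 2, 5, 2, 5 days — not constant, but cyclic with period 2.
The events fall on every Friday and Sunday.
The following Sunday is December 29, 2013.
Next Friday: January 3, 2014.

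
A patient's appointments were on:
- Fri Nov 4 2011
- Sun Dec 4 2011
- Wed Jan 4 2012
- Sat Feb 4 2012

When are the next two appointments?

Sun Mar 4 2012, Wed Apr 4 2012

The day-of-month is always 4 (30, 31, 31 days between events).
So this recurs on the 4th of each month.
Next: March 2012 → Sun Mar 4 2012.
April 2012: Wed Apr 4 2012.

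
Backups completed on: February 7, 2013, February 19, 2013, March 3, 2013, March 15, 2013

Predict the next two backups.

Every event comes 12 days after the last (12, 12, 12).
March 15, 2013 + 12 days = March 27, 2013.
March 27, 2013 + 12 days = April 8, 2013.

March 27, 2013; April 8, 2013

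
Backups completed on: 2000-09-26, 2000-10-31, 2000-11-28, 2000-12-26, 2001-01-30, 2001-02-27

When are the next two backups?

2001-03-27, 2001-04-24

Every date is a Tuesday; gaps 35, 28, 28, 35, 28 days.
Each is the last Tuesday of its month (at least one falls on the 29th or later, ruling out '4th Tuesday').
Last Tuesday of March 2001: 2001-03-27.
Last Tuesday of April 2001: 2001-04-24.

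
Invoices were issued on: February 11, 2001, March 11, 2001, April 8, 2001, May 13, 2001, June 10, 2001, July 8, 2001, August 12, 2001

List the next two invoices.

September 9, 2001; October 14, 2001

These are Sundays at 28- or 35-day spacing (28, 28, 35, 28, 28, 35).
The pattern: 2nd Sunday of the month.
2nd Sunday of September 2001: September 9, 2001.
October 2001 — 2nd Sunday is October 14, 2001.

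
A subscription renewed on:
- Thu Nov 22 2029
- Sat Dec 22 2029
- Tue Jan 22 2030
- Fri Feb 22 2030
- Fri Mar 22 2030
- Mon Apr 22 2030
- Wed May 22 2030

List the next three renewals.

Gaps: 30, 31, 31, 28, 31, 30 days — not constant. Every event is on the 22nd of the month.
Pattern: the 22nd of each month.
Next: June 2030 → Sat Jun 22 2030.
Next: July 2030 → Mon Jul 22 2030.
Next: August 2030 → Thu Aug 22 2030.

Sat Jun 22 2030, Mon Jul 22 2030, Thu Aug 22 2030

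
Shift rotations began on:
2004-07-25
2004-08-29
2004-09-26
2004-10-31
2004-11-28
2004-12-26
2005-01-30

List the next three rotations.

Every date is a Sunday; gaps 35, 28, 35, 28, 28, 35 days.
Each is the last Sunday of its month (at least one falls on the 29th or later, ruling out '4th Sunday').
February 2005 ends with Sunday 2005-02-27.
March 2005 ends with Sunday 2005-03-27.
April 2005 ends with Sunday 2005-04-24.

2005-02-27, 2005-03-27, 2005-04-24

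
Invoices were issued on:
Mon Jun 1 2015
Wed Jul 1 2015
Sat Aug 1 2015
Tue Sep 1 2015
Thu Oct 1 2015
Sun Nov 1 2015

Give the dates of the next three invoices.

Gaps: 30, 31, 31, 30, 31 days — not constant. Every event is on the 1st of the month.
Pattern: the 1st of each month.
Next: December 2015 → Tue Dec 1 2015.
January 2016: Fri Jan 1 2016.
Next: February 2016 → Mon Feb 1 2016.

Tue Dec 1 2015, Fri Jan 1 2016, Mon Feb 1 2016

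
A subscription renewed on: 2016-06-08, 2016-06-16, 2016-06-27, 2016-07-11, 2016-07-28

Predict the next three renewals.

Intervals are 8, 11, 14, 17 days — an arithmetic progression with common difference 3.
Next gap: 20 days. 2016-07-28 + 20 days = 2016-08-17.
Next gap: 23 days. 2016-08-17 + 23 days = 2016-09-09.
Next gap: 26 days. 2016-09-09 + 26 days = 2016-10-05.

2016-08-17, 2016-09-09, 2016-10-05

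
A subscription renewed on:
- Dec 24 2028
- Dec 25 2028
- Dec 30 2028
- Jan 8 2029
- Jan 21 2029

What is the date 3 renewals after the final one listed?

Mar 25 2029

The spacing grows by 4 each time: 1, 5, 9, 13 days.
Next gap: 17 days. Jan 21 2029 + 17 days = Feb 7 2029.
Next gap: 21 days. Feb 7 2029 + 21 days = Feb 28 2029.
Next gap: 25 days. Feb 28 2029 + 25 days = Mar 25 2029.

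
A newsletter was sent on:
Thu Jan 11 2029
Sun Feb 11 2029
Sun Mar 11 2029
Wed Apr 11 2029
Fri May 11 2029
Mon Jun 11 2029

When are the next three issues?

Wed Jul 11 2029, Sat Aug 11 2029, Tue Sep 11 2029

Each date is the 11th; the gaps (31, 28, 31, 30, 31) track the month lengths.
The rule is the 11th of each month.
July 2029: Wed Jul 11 2029.
Next: August 2029 → Sat Aug 11 2029.
September 2029: Tue Sep 11 2029.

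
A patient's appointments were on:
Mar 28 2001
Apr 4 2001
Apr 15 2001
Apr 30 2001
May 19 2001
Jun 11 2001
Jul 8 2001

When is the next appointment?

The spacing grows by 4 each time: 7, 11, 15, 19, 23, 27 days.
Next gap: 31 days. Jul 8 2001 + 31 days = Aug 8 2001.

Aug 8 2001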